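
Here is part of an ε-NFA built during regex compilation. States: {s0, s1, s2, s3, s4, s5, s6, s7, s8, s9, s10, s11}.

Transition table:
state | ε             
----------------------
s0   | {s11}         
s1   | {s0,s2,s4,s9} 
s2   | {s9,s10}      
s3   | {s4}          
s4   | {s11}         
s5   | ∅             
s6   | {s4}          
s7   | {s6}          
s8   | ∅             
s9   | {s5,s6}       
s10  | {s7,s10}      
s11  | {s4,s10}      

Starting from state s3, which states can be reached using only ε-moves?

{s3, s4, s6, s7, s10, s11}

Start with {s3}.
From s3 via ε: add s4.
From s4 via ε: add s11.
From s11 via ε: add s10.
From s10 via ε: add s7.
From s7 via ε: add s6.
No new states can be added; the closed set is {s3, s4, s6, s7, s10, s11}.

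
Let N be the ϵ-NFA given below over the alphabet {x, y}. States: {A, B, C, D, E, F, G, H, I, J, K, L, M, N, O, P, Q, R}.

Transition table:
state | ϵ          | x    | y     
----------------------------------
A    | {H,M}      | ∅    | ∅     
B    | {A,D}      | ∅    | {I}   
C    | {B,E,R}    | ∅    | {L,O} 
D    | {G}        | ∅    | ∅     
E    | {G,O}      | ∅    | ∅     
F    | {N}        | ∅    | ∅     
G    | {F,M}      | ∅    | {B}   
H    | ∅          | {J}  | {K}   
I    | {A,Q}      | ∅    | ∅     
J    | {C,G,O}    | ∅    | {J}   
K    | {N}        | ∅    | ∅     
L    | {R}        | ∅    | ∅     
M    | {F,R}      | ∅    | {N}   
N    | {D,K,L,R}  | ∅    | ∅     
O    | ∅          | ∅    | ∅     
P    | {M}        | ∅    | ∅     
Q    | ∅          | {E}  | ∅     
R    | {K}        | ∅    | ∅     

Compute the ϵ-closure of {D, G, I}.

Start with {D, G, I}.
From G via ϵ: add F, M.
From I via ϵ: add A, Q.
From A via ϵ: add H.
From F via ϵ: add N.
From M via ϵ: add R.
From N via ϵ: add K, L.
No new states can be added; the closed set is {A, D, F, G, H, I, K, L, M, N, Q, R}.

{A, D, F, G, H, I, K, L, M, N, Q, R}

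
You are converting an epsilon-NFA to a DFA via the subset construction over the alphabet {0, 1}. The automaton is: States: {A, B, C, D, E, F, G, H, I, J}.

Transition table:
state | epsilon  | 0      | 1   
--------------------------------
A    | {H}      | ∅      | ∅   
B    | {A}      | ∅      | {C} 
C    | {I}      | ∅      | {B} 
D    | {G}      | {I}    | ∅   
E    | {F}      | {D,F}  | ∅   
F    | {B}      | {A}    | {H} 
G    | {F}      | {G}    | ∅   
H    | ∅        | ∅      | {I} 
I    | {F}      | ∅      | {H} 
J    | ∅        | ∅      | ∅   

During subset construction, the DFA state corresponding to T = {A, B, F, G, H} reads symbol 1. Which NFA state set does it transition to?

B on 1 → {C}.
F on 1 → {H}.
H on 1 → {I}.
No 1-transition from A, G.
Union after reading 1: {C, H, I}.
Now take the epsilon-closure:
From I via epsilon: add F.
From F via epsilon: add B.
From B via epsilon: add A.
No new states can be added; the closed set is {A, B, C, F, H, I}.

{A, B, C, F, H, I}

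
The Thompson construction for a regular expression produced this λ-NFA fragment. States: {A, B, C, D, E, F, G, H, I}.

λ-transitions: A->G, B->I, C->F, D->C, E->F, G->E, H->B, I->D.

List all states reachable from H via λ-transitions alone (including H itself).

{B, C, D, F, H, I}

Start with {H}.
From H via λ: add B.
From B via λ: add I.
From I via λ: add D.
From D via λ: add C.
From C via λ: add F.
No new states can be added; the closed set is {B, C, D, F, H, I}.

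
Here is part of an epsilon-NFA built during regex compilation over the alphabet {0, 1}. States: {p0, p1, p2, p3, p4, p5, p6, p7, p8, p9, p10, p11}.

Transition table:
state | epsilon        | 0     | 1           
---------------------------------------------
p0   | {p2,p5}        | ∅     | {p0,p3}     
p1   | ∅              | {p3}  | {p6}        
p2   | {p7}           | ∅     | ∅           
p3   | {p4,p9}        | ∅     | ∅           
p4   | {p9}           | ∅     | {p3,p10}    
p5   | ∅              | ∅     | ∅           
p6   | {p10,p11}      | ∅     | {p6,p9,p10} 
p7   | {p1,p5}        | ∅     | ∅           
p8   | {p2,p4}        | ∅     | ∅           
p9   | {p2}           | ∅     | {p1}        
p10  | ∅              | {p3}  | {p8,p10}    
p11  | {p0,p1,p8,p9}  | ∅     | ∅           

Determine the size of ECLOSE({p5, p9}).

Start with {p5, p9}.
From p9 via epsilon: add p2.
From p2 via epsilon: add p7.
From p7 via epsilon: add p1.
epsilon-closure = {p1, p2, p5, p7, p9}, which has 5 states.

5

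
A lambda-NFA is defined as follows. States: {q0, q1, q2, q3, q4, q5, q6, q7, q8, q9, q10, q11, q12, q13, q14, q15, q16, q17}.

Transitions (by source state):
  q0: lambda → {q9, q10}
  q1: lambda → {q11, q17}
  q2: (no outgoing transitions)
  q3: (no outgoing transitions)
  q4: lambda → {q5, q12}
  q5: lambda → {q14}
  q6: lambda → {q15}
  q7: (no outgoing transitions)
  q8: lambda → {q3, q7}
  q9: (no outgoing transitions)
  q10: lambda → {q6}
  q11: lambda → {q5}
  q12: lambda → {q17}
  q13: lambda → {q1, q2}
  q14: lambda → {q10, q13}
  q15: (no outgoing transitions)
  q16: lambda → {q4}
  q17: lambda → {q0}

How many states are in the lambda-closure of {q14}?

Start with {q14}.
From q14 via lambda: add q10, q13.
From q10 via lambda: add q6.
From q13 via lambda: add q1, q2.
From q1 via lambda: add q11, q17.
From q6 via lambda: add q15.
From q11 via lambda: add q5.
From q17 via lambda: add q0.
From q0 via lambda: add q9.
lambda-closure = {q0, q1, q2, q5, q6, q9, q10, q11, q13, q14, q15, q17}, which has 12 states.

12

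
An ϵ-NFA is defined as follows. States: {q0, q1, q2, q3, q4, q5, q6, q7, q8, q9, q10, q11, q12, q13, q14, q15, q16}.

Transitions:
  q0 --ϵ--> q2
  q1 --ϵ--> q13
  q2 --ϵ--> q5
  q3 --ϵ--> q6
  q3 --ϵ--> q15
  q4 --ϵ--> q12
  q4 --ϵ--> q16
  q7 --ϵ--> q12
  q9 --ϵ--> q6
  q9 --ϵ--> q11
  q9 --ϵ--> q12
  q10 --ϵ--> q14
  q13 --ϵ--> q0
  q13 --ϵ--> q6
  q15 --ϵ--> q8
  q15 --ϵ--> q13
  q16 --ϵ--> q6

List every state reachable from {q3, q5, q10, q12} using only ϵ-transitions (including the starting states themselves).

{q0, q2, q3, q5, q6, q8, q10, q12, q13, q14, q15}

Start with {q3, q5, q10, q12}.
From q3 via ϵ: add q6, q15.
From q10 via ϵ: add q14.
From q15 via ϵ: add q8, q13.
From q13 via ϵ: add q0.
From q0 via ϵ: add q2.
No new states can be added; the closed set is {q0, q2, q3, q5, q6, q8, q10, q12, q13, q14, q15}.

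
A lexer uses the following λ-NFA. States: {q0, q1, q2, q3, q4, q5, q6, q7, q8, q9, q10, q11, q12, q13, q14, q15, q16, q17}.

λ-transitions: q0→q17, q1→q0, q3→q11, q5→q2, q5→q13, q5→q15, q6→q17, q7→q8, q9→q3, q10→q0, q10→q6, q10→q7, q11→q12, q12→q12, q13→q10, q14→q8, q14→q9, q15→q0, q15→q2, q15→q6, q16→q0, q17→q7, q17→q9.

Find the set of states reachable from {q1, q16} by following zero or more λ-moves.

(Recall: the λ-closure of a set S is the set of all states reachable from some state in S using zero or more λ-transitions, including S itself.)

Start with {q1, q16}.
From q1 via λ: add q0.
From q0 via λ: add q17.
From q17 via λ: add q7, q9.
From q7 via λ: add q8.
From q9 via λ: add q3.
From q3 via λ: add q11.
From q11 via λ: add q12.
No new states can be added; the closed set is {q0, q1, q3, q7, q8, q9, q11, q12, q16, q17}.

{q0, q1, q3, q7, q8, q9, q11, q12, q16, q17}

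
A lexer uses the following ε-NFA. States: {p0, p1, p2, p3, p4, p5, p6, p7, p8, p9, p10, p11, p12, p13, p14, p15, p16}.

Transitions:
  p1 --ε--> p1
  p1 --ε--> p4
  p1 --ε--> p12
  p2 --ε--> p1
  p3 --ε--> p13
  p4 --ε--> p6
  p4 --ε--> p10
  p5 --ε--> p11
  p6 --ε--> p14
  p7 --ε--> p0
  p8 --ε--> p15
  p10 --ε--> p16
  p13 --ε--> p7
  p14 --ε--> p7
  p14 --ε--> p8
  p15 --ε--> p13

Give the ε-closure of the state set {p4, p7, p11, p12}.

{p0, p4, p6, p7, p8, p10, p11, p12, p13, p14, p15, p16}

Start with {p4, p7, p11, p12}.
From p4 via ε: add p6, p10.
From p7 via ε: add p0.
From p6 via ε: add p14.
From p10 via ε: add p16.
From p14 via ε: add p8.
From p8 via ε: add p15.
From p15 via ε: add p13.
No new states can be added; the closed set is {p0, p4, p6, p7, p8, p10, p11, p12, p13, p14, p15, p16}.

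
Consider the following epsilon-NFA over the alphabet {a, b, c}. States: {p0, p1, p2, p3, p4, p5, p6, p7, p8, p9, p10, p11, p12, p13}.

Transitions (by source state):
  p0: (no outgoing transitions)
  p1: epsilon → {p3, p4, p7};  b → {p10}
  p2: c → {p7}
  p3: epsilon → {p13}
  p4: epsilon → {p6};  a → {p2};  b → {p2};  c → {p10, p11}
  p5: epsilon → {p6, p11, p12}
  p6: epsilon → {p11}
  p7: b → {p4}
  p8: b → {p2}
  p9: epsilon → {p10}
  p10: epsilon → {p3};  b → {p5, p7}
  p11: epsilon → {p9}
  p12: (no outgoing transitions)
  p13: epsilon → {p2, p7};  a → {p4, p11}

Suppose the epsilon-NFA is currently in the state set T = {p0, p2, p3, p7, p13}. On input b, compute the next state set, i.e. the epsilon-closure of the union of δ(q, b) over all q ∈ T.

p7 on b → {p4}.
No b-transition from p0, p2, p3, p13.
Union after reading b: {p4}.
Now take the epsilon-closure:
From p4 via epsilon: add p6.
From p6 via epsilon: add p11.
From p11 via epsilon: add p9.
From p9 via epsilon: add p10.
From p10 via epsilon: add p3.
From p3 via epsilon: add p13.
From p13 via epsilon: add p2, p7.
No new states can be added; the closed set is {p2, p3, p4, p6, p7, p9, p10, p11, p13}.

{p2, p3, p4, p6, p7, p9, p10, p11, p13}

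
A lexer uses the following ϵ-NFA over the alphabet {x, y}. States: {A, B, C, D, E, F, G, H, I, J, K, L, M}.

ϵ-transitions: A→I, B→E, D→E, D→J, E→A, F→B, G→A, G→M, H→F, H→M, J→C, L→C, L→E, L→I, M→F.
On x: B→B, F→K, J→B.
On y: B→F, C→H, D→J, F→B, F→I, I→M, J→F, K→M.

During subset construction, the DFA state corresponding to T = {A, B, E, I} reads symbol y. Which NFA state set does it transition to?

B on y → {F}.
I on y → {M}.
No y-transition from A, E.
Union after reading y: {F, M}.
Now take the ϵ-closure:
From F via ϵ: add B.
From B via ϵ: add E.
From E via ϵ: add A.
From A via ϵ: add I.
No new states can be added; the closed set is {A, B, E, F, I, M}.

{A, B, E, F, I, M}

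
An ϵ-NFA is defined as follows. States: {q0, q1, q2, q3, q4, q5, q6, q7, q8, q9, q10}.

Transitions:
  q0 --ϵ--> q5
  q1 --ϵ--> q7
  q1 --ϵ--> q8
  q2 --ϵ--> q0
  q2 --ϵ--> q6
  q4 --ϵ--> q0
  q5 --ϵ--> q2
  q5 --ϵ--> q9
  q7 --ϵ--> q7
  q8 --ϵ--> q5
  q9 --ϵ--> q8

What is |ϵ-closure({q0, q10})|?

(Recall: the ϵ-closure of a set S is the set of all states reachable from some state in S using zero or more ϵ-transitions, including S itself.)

7

Start with {q0, q10}.
From q0 via ϵ: add q5.
From q5 via ϵ: add q2, q9.
From q2 via ϵ: add q6.
From q9 via ϵ: add q8.
ϵ-closure = {q0, q2, q5, q6, q8, q9, q10}, which has 7 states.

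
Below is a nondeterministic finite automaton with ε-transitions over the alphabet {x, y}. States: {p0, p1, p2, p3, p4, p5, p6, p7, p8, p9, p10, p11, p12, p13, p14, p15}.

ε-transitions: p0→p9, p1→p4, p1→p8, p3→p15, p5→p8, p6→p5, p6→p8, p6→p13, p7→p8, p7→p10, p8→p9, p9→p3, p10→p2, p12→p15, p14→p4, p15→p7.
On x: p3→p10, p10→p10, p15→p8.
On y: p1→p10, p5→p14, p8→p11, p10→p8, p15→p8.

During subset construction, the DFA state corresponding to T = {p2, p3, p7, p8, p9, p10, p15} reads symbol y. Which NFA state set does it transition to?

p8 on y → {p11}.
p10 on y → {p8}.
p15 on y → {p8}.
No y-transition from p2, p3, p7, p9.
Union after reading y: {p8, p11}.
Now take the ε-closure:
From p8 via ε: add p9.
From p9 via ε: add p3.
From p3 via ε: add p15.
From p15 via ε: add p7.
From p7 via ε: add p10.
From p10 via ε: add p2.
No new states can be added; the closed set is {p2, p3, p7, p8, p9, p10, p11, p15}.

{p2, p3, p7, p8, p9, p10, p11, p15}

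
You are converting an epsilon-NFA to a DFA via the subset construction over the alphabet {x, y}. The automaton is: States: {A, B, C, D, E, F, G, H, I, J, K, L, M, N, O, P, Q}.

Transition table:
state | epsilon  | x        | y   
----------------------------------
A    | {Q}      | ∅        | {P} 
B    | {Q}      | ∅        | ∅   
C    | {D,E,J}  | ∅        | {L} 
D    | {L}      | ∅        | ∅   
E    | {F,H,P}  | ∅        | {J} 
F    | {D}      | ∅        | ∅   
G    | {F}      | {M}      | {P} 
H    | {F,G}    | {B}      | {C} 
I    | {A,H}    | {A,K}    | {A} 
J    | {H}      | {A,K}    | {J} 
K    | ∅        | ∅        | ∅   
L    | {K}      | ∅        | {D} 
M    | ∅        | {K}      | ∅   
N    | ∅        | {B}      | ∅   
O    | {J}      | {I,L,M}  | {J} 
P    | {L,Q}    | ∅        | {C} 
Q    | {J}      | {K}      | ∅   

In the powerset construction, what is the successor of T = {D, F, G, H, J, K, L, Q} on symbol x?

G on x → {M}.
H on x → {B}.
J on x → {A, K}.
Q on x → {K}.
No x-transition from D, F, K, L.
Union after reading x: {A, B, K, M}.
Now take the epsilon-closure:
From A via epsilon: add Q.
From Q via epsilon: add J.
From J via epsilon: add H.
From H via epsilon: add F, G.
From F via epsilon: add D.
From D via epsilon: add L.
No new states can be added; the closed set is {A, B, D, F, G, H, J, K, L, M, Q}.

{A, B, D, F, G, H, J, K, L, M, Q}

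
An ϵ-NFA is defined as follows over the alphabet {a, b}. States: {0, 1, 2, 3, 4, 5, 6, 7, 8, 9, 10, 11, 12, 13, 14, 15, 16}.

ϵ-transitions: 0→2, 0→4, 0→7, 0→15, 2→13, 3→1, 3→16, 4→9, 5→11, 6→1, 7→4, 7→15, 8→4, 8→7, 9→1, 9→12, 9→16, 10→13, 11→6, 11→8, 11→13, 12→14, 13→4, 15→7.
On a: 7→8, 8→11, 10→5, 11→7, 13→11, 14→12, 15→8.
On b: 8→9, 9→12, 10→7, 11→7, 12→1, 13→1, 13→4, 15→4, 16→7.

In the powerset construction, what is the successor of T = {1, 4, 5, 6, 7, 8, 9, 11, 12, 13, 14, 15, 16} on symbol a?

{1, 4, 6, 7, 8, 9, 11, 12, 13, 14, 15, 16}

7 on a → {8}.
8 on a → {11}.
11 on a → {7}.
13 on a → {11}.
14 on a → {12}.
15 on a → {8}.
No a-transition from 1, 4, 5, 6, 9, 12, 16.
Union after reading a: {7, 8, 11, 12}.
Now take the ϵ-closure:
From 7 via ϵ: add 4, 15.
From 11 via ϵ: add 6, 13.
From 12 via ϵ: add 14.
From 4 via ϵ: add 9.
From 6 via ϵ: add 1.
From 9 via ϵ: add 16.
No new states can be added; the closed set is {1, 4, 6, 7, 8, 9, 11, 12, 13, 14, 15, 16}.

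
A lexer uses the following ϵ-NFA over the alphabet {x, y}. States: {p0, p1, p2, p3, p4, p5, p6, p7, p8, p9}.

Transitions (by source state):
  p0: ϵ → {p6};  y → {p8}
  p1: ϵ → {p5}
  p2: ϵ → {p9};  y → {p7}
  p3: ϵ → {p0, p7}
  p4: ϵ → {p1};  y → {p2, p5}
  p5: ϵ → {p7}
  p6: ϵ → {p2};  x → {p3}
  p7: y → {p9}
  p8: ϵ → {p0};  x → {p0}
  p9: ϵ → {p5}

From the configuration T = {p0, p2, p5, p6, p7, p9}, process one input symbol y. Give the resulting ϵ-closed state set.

{p0, p2, p5, p6, p7, p8, p9}

p0 on y → {p8}.
p2 on y → {p7}.
p7 on y → {p9}.
No y-transition from p5, p6, p9.
Union after reading y: {p7, p8, p9}.
Now take the ϵ-closure:
From p8 via ϵ: add p0.
From p9 via ϵ: add p5.
From p0 via ϵ: add p6.
From p6 via ϵ: add p2.
No new states can be added; the closed set is {p0, p2, p5, p6, p7, p8, p9}.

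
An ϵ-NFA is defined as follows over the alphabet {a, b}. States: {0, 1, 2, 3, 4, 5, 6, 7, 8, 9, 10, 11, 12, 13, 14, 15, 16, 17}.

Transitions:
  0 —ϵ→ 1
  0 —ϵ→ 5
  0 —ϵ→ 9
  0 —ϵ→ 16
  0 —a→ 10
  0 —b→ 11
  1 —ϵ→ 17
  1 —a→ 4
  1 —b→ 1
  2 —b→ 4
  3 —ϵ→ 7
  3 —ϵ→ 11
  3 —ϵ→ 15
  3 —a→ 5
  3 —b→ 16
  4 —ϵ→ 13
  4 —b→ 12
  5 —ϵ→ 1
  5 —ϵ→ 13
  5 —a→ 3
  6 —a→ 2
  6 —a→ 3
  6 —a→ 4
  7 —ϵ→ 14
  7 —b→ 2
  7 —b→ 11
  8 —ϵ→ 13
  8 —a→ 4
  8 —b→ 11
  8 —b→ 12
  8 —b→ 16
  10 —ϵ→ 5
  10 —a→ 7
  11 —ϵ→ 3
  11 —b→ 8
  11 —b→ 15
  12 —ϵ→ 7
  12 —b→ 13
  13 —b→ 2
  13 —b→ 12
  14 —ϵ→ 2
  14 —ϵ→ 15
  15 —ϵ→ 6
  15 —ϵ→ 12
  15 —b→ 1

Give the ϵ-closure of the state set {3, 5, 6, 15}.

Start with {3, 5, 6, 15}.
From 3 via ϵ: add 7, 11.
From 5 via ϵ: add 1, 13.
From 15 via ϵ: add 12.
From 1 via ϵ: add 17.
From 7 via ϵ: add 14.
From 14 via ϵ: add 2.
No new states can be added; the closed set is {1, 2, 3, 5, 6, 7, 11, 12, 13, 14, 15, 17}.

{1, 2, 3, 5, 6, 7, 11, 12, 13, 14, 15, 17}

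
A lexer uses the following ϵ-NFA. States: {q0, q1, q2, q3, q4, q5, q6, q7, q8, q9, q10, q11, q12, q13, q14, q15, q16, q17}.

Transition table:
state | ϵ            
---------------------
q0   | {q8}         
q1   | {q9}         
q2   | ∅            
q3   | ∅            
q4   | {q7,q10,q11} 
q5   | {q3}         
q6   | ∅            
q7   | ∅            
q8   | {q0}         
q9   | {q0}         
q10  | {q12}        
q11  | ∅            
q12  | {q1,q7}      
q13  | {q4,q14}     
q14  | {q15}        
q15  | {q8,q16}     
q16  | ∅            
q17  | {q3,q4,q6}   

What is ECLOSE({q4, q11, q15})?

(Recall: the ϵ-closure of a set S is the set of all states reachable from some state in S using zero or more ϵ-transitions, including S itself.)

{q0, q1, q4, q7, q8, q9, q10, q11, q12, q15, q16}

Start with {q4, q11, q15}.
From q4 via ϵ: add q7, q10.
From q15 via ϵ: add q8, q16.
From q8 via ϵ: add q0.
From q10 via ϵ: add q12.
From q12 via ϵ: add q1.
From q1 via ϵ: add q9.
No new states can be added; the closed set is {q0, q1, q4, q7, q8, q9, q10, q11, q12, q15, q16}.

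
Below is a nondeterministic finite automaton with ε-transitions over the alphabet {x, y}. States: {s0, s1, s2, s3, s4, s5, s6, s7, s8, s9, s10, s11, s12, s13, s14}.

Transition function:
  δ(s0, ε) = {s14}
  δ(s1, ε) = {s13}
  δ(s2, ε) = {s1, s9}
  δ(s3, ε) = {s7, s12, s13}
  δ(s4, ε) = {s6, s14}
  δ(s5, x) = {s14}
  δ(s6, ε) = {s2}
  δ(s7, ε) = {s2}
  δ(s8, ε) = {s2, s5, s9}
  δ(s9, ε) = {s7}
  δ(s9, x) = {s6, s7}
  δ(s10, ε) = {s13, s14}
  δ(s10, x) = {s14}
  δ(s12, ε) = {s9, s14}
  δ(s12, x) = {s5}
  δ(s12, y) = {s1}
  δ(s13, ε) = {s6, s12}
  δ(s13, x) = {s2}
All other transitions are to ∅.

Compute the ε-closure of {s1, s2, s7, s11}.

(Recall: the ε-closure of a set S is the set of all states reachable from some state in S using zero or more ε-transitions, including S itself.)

Start with {s1, s2, s7, s11}.
From s1 via ε: add s13.
From s2 via ε: add s9.
From s13 via ε: add s6, s12.
From s12 via ε: add s14.
No new states can be added; the closed set is {s1, s2, s6, s7, s9, s11, s12, s13, s14}.

{s1, s2, s6, s7, s9, s11, s12, s13, s14}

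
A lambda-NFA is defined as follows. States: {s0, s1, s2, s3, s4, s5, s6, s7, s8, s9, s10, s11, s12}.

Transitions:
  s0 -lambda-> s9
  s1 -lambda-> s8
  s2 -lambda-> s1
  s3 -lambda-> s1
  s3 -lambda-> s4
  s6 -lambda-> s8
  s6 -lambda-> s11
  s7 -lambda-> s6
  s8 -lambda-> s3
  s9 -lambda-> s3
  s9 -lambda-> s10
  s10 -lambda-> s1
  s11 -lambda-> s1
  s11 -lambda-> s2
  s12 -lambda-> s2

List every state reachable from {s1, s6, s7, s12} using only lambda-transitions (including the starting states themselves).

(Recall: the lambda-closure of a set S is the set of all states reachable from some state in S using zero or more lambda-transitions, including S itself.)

Start with {s1, s6, s7, s12}.
From s1 via lambda: add s8.
From s6 via lambda: add s11.
From s12 via lambda: add s2.
From s8 via lambda: add s3.
From s3 via lambda: add s4.
No new states can be added; the closed set is {s1, s2, s3, s4, s6, s7, s8, s11, s12}.

{s1, s2, s3, s4, s6, s7, s8, s11, s12}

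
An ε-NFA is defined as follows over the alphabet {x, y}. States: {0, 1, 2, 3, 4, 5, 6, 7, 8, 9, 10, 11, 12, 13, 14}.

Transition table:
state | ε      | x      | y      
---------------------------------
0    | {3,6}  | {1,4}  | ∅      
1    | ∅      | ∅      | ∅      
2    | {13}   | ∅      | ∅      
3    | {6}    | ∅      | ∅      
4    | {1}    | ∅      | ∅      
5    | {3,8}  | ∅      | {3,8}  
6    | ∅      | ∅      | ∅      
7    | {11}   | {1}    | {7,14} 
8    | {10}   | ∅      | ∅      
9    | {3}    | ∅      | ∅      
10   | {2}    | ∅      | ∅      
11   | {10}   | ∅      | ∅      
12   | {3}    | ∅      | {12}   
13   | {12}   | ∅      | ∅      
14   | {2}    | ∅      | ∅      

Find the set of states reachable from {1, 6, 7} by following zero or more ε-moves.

Start with {1, 6, 7}.
From 7 via ε: add 11.
From 11 via ε: add 10.
From 10 via ε: add 2.
From 2 via ε: add 13.
From 13 via ε: add 12.
From 12 via ε: add 3.
No new states can be added; the closed set is {1, 2, 3, 6, 7, 10, 11, 12, 13}.

{1, 2, 3, 6, 7, 10, 11, 12, 13}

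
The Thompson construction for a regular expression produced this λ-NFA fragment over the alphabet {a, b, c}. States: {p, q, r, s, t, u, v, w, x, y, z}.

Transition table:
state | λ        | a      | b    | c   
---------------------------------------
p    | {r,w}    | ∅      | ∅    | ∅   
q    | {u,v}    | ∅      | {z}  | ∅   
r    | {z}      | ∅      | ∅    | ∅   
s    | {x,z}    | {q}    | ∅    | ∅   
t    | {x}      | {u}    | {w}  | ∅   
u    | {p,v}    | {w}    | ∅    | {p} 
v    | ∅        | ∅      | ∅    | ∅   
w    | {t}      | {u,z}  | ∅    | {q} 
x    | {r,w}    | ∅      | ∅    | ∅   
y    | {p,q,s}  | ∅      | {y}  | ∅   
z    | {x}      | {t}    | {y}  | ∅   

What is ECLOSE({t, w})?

{r, t, w, x, z}

Start with {t, w}.
From t via λ: add x.
From x via λ: add r.
From r via λ: add z.
No new states can be added; the closed set is {r, t, w, x, z}.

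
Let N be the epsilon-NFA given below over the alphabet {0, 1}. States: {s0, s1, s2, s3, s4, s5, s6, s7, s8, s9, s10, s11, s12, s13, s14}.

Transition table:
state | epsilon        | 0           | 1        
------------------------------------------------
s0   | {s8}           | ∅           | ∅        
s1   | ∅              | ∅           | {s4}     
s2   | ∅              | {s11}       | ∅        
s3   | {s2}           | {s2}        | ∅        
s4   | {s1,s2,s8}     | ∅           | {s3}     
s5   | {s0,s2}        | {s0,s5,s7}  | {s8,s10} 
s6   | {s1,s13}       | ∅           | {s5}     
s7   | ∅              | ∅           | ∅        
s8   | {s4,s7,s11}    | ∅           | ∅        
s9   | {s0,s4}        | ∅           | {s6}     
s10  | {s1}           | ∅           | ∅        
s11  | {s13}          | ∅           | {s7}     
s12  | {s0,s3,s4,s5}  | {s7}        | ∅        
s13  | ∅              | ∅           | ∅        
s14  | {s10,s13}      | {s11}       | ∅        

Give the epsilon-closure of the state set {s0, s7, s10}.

{s0, s1, s2, s4, s7, s8, s10, s11, s13}

Start with {s0, s7, s10}.
From s0 via epsilon: add s8.
From s10 via epsilon: add s1.
From s8 via epsilon: add s4, s11.
From s4 via epsilon: add s2.
From s11 via epsilon: add s13.
No new states can be added; the closed set is {s0, s1, s2, s4, s7, s8, s10, s11, s13}.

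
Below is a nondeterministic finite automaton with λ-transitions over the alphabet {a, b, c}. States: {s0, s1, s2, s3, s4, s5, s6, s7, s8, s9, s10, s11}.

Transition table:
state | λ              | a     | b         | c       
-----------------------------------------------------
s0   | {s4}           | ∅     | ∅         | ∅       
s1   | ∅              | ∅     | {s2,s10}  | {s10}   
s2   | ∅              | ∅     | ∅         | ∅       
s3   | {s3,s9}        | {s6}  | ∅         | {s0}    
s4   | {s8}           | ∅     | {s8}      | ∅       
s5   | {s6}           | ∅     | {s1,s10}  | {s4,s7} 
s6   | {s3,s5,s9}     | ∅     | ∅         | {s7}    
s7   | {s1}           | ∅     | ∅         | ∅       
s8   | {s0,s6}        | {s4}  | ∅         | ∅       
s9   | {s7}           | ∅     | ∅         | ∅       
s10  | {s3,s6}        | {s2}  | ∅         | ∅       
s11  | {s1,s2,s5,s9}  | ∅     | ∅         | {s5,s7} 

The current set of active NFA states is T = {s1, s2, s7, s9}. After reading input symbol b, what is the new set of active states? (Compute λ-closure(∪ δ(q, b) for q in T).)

s1 on b → {s2, s10}.
No b-transition from s2, s7, s9.
Union after reading b: {s2, s10}.
Now take the λ-closure:
From s10 via λ: add s3, s6.
From s3 via λ: add s9.
From s6 via λ: add s5.
From s9 via λ: add s7.
From s7 via λ: add s1.
No new states can be added; the closed set is {s1, s2, s3, s5, s6, s7, s9, s10}.

{s1, s2, s3, s5, s6, s7, s9, s10}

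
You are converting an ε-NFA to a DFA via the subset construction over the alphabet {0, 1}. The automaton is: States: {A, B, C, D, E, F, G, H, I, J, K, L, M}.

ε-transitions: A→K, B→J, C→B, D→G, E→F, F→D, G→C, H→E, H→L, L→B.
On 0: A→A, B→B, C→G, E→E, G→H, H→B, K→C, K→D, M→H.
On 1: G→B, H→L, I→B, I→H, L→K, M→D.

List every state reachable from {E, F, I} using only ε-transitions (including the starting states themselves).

{B, C, D, E, F, G, I, J}

Start with {E, F, I}.
From F via ε: add D.
From D via ε: add G.
From G via ε: add C.
From C via ε: add B.
From B via ε: add J.
No new states can be added; the closed set is {B, C, D, E, F, G, I, J}.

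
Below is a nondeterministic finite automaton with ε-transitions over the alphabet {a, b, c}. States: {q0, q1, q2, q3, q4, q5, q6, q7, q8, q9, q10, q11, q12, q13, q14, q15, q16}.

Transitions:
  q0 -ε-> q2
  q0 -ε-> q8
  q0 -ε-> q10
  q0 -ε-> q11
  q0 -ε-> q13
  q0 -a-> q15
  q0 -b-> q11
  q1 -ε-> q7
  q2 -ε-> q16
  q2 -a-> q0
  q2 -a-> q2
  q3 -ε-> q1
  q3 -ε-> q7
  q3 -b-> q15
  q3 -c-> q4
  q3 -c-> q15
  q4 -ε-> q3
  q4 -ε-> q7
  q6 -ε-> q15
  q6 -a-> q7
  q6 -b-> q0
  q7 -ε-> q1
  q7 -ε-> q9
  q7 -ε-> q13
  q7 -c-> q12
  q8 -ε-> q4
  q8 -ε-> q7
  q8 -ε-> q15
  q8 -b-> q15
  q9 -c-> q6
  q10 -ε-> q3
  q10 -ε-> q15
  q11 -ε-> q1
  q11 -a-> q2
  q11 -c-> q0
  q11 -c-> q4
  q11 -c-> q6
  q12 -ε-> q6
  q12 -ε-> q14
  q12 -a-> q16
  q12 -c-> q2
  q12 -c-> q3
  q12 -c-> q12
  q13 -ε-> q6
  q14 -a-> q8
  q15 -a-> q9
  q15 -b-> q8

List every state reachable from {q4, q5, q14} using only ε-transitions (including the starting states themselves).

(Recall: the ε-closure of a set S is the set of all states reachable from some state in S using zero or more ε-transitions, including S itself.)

{q1, q3, q4, q5, q6, q7, q9, q13, q14, q15}

Start with {q4, q5, q14}.
From q4 via ε: add q3, q7.
From q3 via ε: add q1.
From q7 via ε: add q9, q13.
From q13 via ε: add q6.
From q6 via ε: add q15.
No new states can be added; the closed set is {q1, q3, q4, q5, q6, q7, q9, q13, q14, q15}.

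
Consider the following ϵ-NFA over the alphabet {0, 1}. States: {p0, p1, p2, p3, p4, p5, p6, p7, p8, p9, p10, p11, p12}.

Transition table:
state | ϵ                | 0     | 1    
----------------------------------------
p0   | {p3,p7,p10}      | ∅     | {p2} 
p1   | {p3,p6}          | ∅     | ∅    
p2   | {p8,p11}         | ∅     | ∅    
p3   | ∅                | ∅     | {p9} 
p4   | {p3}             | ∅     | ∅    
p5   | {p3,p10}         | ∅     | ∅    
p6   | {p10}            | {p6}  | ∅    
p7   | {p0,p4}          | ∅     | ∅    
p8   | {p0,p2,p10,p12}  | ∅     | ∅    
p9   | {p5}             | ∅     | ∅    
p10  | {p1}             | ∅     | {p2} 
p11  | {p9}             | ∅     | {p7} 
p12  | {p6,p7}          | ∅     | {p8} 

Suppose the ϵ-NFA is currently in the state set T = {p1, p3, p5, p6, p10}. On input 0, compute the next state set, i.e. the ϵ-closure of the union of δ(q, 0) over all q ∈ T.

{p1, p3, p6, p10}

p6 on 0 → {p6}.
No 0-transition from p1, p3, p5, p10.
Union after reading 0: {p6}.
Now take the ϵ-closure:
From p6 via ϵ: add p10.
From p10 via ϵ: add p1.
From p1 via ϵ: add p3.
No new states can be added; the closed set is {p1, p3, p6, p10}.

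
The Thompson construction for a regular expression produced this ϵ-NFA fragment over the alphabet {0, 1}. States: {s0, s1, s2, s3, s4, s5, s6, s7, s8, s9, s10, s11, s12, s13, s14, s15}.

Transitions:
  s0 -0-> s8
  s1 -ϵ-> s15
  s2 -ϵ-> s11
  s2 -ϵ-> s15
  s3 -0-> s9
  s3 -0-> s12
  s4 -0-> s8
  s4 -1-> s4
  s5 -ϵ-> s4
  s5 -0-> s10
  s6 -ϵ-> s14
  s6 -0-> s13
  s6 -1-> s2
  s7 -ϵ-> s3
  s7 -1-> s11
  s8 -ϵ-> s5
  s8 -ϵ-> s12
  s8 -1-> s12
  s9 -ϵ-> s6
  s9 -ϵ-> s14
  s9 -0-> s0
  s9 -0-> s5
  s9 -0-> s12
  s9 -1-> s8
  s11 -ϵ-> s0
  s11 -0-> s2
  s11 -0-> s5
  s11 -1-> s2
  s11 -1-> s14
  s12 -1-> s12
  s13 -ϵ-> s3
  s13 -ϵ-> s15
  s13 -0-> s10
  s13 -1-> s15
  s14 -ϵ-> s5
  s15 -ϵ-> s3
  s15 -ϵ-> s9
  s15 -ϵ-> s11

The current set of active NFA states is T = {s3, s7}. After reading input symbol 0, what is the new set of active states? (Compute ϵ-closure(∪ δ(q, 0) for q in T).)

{s4, s5, s6, s9, s12, s14}

s3 on 0 → {s9, s12}.
No 0-transition from s7.
Union after reading 0: {s9, s12}.
Now take the ϵ-closure:
From s9 via ϵ: add s6, s14.
From s14 via ϵ: add s5.
From s5 via ϵ: add s4.
No new states can be added; the closed set is {s4, s5, s6, s9, s12, s14}.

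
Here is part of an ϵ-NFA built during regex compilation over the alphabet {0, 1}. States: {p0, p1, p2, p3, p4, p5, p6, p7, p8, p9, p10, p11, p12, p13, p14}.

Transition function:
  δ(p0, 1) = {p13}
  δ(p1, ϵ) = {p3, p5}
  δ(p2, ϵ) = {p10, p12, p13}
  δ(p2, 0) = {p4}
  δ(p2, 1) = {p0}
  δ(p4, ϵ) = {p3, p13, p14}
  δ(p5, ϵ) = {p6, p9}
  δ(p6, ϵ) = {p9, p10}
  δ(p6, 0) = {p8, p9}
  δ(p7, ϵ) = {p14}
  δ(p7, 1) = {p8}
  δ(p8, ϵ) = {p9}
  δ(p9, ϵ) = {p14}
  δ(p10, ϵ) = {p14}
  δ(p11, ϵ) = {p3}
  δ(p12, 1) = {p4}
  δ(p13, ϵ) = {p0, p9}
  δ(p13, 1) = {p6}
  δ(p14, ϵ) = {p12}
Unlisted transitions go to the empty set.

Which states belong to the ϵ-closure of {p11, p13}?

Start with {p11, p13}.
From p11 via ϵ: add p3.
From p13 via ϵ: add p0, p9.
From p9 via ϵ: add p14.
From p14 via ϵ: add p12.
No new states can be added; the closed set is {p0, p3, p9, p11, p12, p13, p14}.

{p0, p3, p9, p11, p12, p13, p14}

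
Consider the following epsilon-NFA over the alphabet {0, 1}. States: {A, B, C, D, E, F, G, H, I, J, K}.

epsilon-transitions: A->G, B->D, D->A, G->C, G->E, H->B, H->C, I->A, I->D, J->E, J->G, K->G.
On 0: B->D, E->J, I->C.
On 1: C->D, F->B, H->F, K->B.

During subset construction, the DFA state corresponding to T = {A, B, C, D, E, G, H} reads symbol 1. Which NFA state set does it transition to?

{A, C, D, E, F, G}

C on 1 → {D}.
H on 1 → {F}.
No 1-transition from A, B, D, E, G.
Union after reading 1: {D, F}.
Now take the epsilon-closure:
From D via epsilon: add A.
From A via epsilon: add G.
From G via epsilon: add C, E.
No new states can be added; the closed set is {A, C, D, E, F, G}.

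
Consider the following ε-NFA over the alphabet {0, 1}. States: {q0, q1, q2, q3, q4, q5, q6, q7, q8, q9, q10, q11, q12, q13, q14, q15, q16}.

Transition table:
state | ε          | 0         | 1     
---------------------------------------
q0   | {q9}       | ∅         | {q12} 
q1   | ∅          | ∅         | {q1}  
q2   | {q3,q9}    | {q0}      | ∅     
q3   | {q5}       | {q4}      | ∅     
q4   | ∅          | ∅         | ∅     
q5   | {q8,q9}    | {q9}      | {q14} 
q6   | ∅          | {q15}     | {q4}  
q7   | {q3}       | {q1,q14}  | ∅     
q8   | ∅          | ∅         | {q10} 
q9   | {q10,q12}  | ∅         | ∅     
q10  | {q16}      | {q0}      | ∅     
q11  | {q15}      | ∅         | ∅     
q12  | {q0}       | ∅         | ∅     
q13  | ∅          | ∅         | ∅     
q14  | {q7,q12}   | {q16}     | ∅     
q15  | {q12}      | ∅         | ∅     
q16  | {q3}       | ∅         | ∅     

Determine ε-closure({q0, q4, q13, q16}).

Start with {q0, q4, q13, q16}.
From q0 via ε: add q9.
From q16 via ε: add q3.
From q3 via ε: add q5.
From q9 via ε: add q10, q12.
From q5 via ε: add q8.
No new states can be added; the closed set is {q0, q3, q4, q5, q8, q9, q10, q12, q13, q16}.

{q0, q3, q4, q5, q8, q9, q10, q12, q13, q16}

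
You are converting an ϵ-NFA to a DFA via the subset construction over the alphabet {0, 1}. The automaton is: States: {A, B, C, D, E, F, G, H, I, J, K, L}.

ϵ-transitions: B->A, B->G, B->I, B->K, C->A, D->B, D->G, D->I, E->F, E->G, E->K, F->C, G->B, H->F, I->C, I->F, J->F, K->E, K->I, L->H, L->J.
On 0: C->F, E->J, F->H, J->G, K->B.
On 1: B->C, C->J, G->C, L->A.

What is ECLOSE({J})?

Start with {J}.
From J via ϵ: add F.
From F via ϵ: add C.
From C via ϵ: add A.
No new states can be added; the closed set is {A, C, F, J}.

{A, C, F, J}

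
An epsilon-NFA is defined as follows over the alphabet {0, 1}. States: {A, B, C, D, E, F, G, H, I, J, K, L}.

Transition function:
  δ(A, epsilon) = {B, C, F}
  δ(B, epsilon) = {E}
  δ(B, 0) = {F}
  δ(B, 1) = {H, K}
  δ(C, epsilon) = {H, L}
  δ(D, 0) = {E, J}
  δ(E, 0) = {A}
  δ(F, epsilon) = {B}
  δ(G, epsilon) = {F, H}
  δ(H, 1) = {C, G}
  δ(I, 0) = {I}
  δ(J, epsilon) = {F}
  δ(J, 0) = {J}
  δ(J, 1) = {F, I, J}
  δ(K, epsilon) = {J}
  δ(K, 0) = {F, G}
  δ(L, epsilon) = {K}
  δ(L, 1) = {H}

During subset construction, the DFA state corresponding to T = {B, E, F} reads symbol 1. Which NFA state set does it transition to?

{B, E, F, H, J, K}

B on 1 → {H, K}.
No 1-transition from E, F.
Union after reading 1: {H, K}.
Now take the epsilon-closure:
From K via epsilon: add J.
From J via epsilon: add F.
From F via epsilon: add B.
From B via epsilon: add E.
No new states can be added; the closed set is {B, E, F, H, J, K}.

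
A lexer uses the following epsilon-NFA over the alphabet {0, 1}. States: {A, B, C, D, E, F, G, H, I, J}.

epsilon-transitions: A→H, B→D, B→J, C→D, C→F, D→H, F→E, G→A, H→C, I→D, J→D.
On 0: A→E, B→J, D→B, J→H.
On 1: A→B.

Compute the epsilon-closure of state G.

{A, C, D, E, F, G, H}

Start with {G}.
From G via epsilon: add A.
From A via epsilon: add H.
From H via epsilon: add C.
From C via epsilon: add D, F.
From F via epsilon: add E.
No new states can be added; the closed set is {A, C, D, E, F, G, H}.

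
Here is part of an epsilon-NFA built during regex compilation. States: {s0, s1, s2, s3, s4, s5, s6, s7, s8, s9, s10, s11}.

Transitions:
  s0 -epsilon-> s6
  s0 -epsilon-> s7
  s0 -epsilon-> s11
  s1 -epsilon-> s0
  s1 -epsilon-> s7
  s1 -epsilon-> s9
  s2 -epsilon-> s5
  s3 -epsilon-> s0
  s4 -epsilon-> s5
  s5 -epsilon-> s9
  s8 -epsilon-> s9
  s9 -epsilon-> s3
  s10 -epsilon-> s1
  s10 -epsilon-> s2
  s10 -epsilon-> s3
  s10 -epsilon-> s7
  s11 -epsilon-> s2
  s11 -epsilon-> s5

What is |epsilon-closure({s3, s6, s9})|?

8

Start with {s3, s6, s9}.
From s3 via epsilon: add s0.
From s0 via epsilon: add s7, s11.
From s11 via epsilon: add s2, s5.
epsilon-closure = {s0, s2, s3, s5, s6, s7, s9, s11}, which has 8 states.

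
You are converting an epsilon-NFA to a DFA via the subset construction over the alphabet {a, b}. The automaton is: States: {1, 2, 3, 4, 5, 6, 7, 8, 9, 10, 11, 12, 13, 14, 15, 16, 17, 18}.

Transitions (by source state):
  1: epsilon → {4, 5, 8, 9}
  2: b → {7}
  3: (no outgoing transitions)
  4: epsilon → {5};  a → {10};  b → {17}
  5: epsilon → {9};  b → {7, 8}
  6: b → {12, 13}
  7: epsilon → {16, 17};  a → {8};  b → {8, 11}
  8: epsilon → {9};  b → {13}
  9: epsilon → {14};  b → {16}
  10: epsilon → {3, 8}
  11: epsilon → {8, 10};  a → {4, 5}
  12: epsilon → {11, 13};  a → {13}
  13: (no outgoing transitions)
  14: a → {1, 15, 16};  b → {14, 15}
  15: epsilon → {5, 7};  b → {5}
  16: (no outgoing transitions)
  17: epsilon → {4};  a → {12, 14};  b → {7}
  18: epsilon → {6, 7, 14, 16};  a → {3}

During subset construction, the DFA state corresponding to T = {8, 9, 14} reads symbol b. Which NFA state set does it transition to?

8 on b → {13}.
9 on b → {16}.
14 on b → {14, 15}.
Union after reading b: {13, 14, 15, 16}.
Now take the epsilon-closure:
From 15 via epsilon: add 5, 7.
From 5 via epsilon: add 9.
From 7 via epsilon: add 17.
From 17 via epsilon: add 4.
No new states can be added; the closed set is {4, 5, 7, 9, 13, 14, 15, 16, 17}.

{4, 5, 7, 9, 13, 14, 15, 16, 17}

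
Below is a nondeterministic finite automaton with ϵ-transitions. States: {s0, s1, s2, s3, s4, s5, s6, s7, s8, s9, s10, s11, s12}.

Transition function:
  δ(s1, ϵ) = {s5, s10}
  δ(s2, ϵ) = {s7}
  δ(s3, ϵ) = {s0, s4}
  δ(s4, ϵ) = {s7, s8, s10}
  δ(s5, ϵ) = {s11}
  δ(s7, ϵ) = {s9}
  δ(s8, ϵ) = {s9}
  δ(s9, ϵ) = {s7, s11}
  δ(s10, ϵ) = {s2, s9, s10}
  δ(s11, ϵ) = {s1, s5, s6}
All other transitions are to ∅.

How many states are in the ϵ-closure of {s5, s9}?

Start with {s5, s9}.
From s5 via ϵ: add s11.
From s9 via ϵ: add s7.
From s11 via ϵ: add s1, s6.
From s1 via ϵ: add s10.
From s10 via ϵ: add s2.
ϵ-closure = {s1, s2, s5, s6, s7, s9, s10, s11}, which has 8 states.

8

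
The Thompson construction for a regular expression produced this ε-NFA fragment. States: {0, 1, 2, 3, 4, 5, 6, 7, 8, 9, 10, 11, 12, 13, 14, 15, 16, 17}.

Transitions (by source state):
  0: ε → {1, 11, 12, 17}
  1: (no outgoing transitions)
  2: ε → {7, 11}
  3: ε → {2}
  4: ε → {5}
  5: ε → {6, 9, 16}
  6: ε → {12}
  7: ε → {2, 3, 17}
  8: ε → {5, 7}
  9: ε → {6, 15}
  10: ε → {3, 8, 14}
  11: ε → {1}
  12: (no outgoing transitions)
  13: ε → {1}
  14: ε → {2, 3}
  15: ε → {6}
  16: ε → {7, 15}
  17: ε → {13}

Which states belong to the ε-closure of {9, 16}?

Start with {9, 16}.
From 9 via ε: add 6, 15.
From 16 via ε: add 7.
From 6 via ε: add 12.
From 7 via ε: add 2, 3, 17.
From 2 via ε: add 11.
From 17 via ε: add 13.
From 11 via ε: add 1.
No new states can be added; the closed set is {1, 2, 3, 6, 7, 9, 11, 12, 13, 15, 16, 17}.

{1, 2, 3, 6, 7, 9, 11, 12, 13, 15, 16, 17}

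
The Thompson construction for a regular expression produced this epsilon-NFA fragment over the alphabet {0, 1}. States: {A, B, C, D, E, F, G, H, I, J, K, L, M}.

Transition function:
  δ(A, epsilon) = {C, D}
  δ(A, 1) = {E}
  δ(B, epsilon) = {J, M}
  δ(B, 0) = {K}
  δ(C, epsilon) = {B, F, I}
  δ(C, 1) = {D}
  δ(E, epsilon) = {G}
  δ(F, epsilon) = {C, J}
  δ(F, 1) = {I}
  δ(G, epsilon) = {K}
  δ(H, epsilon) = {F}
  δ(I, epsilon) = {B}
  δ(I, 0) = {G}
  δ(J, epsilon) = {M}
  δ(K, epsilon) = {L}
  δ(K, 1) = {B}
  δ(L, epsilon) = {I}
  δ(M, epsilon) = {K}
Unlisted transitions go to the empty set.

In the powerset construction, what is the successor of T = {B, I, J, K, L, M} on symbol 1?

K on 1 → {B}.
No 1-transition from B, I, J, L, M.
Union after reading 1: {B}.
Now take the epsilon-closure:
From B via epsilon: add J, M.
From M via epsilon: add K.
From K via epsilon: add L.
From L via epsilon: add I.
No new states can be added; the closed set is {B, I, J, K, L, M}.

{B, I, J, K, L, M}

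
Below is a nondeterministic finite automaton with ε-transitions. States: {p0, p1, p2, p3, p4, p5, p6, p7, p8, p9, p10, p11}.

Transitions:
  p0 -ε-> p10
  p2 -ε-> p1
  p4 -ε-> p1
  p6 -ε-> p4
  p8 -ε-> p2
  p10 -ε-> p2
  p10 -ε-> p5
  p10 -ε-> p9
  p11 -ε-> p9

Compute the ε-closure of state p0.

{p0, p1, p2, p5, p9, p10}

Start with {p0}.
From p0 via ε: add p10.
From p10 via ε: add p2, p5, p9.
From p2 via ε: add p1.
No new states can be added; the closed set is {p0, p1, p2, p5, p9, p10}.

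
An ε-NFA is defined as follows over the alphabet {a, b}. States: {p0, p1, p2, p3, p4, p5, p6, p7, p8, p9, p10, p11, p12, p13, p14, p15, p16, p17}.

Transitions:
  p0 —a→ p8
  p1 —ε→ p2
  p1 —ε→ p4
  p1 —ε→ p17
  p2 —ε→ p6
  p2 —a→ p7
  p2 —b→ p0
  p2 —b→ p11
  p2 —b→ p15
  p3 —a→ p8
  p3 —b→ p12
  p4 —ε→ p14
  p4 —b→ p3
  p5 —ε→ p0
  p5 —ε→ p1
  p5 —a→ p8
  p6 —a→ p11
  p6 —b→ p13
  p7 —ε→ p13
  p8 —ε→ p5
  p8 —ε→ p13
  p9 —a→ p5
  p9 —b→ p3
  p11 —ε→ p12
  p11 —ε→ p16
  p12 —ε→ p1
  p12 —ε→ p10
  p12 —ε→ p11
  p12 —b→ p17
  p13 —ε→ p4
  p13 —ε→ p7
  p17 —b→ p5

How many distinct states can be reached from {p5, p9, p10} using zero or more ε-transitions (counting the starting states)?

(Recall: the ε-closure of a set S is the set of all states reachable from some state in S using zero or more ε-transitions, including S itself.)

10

Start with {p5, p9, p10}.
From p5 via ε: add p0, p1.
From p1 via ε: add p2, p4, p17.
From p2 via ε: add p6.
From p4 via ε: add p14.
ε-closure = {p0, p1, p2, p4, p5, p6, p9, p10, p14, p17}, which has 10 states.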